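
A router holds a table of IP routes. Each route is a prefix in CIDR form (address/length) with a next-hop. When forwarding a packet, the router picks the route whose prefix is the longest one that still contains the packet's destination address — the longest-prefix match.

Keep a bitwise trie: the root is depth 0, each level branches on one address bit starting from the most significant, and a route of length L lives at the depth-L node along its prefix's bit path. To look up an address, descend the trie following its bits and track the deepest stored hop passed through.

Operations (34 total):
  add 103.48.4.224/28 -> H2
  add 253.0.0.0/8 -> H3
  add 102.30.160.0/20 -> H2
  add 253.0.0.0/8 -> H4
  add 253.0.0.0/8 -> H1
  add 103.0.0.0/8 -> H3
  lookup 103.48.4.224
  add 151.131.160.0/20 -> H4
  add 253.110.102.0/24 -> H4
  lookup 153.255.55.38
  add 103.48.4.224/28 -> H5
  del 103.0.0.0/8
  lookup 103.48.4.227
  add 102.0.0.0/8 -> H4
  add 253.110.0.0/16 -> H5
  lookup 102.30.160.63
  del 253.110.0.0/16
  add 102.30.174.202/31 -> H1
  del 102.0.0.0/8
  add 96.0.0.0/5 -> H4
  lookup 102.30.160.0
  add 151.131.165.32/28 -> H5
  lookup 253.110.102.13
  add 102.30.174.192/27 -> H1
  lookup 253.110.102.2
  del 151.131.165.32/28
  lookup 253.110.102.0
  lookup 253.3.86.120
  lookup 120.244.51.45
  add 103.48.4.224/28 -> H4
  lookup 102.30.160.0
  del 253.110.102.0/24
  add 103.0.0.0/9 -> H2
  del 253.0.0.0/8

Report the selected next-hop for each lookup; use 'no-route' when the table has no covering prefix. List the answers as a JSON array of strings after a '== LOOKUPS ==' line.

Apply in order:
  + 103.48.4.224/28 (H2) depth=28
  + 253.0.0.0/8 (H3) depth=8
  + 102.30.160.0/20 (H2) depth=20
  + 253.0.0.0/8 (H4) depth=8
  + 253.0.0.0/8 (H1) depth=8
  + 103.0.0.0/8 (H3) depth=8
  lookup 103.48.4.224: bits 0110011100110000000001001110 walk d0:-→d1:-→d2:-→d3:-→d4:-→d5:-→d6:-→d7:-→d8:H3→d9:-→d10:-→d11:-→d12:-→d13:-→d14:-→d15:-→d16:-→d17:-→d18:-→d19:-→d20:-→d21:-→d22:-→d23:-→d24:-→d25:-→d26:-→d27:-→d28:H2 -> H2
  + 151.131.160.0/20 (H4) depth=20
  + 253.110.102.0/24 (H4) depth=24
  lookup 153.255.55.38: bits 1001 walk d0:-→d1:-→d2:-→d3:-→d4:- -> no-route
  + 103.48.4.224/28 (H5) depth=28
  - 103.0.0.0/8 clear@8
  lookup 103.48.4.227: bits 0110011100110000000001001110 walk d0:-→d1:-→d2:-→d3:-→d4:-→d5:-→d6:-→d7:-→d8:-→d9:-→d10:-→d11:-→d12:-→d13:-→d14:-→d15:-→d16:-→d17:-→d18:-→d19:-→d20:-→d21:-→d22:-→d23:-→d24:-→d25:-→d26:-→d27:-→d28:H5 -> H5
  + 102.0.0.0/8 (H4) depth=8
  + 253.110.0.0/16 (H5) depth=16
  lookup 102.30.160.63: bits 01100110000111101010 walk d0:-→d1:-→d2:-→d3:-→d4:-→d5:-→d6:-→d7:-→d8:H4→d9:-→d10:-→d11:-→d12:-→d13:-→d14:-→d15:-→d16:-→d17:-→d18:-→d19:-→d20:H2 -> H2
  - 253.110.0.0/16 clear@16
  + 102.30.174.202/31 (H1) depth=31
  - 102.0.0.0/8 clear@8
  + 96.0.0.0/5 (H4) depth=5
  lookup 102.30.160.0: bits 01100110000111101010 walk d0:-→d1:-→d2:-→d3:-→d4:-→d5:H4→d6:-→d7:-→d8:-→d9:-→d10:-→d11:-→d12:-→d13:-→d14:-→d15:-→d16:-→d17:-→d18:-→d19:-→d20:H2 -> H2
  + 151.131.165.32/28 (H5) depth=28
  lookup 253.110.102.13: bits 111111010110111001100110 walk d0:-→d1:-→d2:-→d3:-→d4:-→d5:-→d6:-→d7:-→d8:H1→d9:-→d10:-→d11:-→d12:-→d13:-→d14:-→d15:-→d16:-→d17:-→d18:-→d19:-→d20:-→d21:-→d22:-→d23:-→d24:H4 -> H4
  + 102.30.174.192/27 (H1) depth=27
  lookup 253.110.102.2: bits 111111010110111001100110 walk d0:-→d1:-→d2:-→d3:-→d4:-→d5:-→d6:-→d7:-→d8:H1→d9:-→d10:-→d11:-→d12:-→d13:-→d14:-→d15:-→d16:-→d17:-→d18:-→d19:-→d20:-→d21:-→d22:-→d23:-→d24:H4 -> H4
  - 151.131.165.32/28 clear@28
  lookup 253.110.102.0: bits 111111010110111001100110 walk d0:-→d1:-→d2:-→d3:-→d4:-→d5:-→d6:-→d7:-→d8:H1→d9:-→d10:-→d11:-→d12:-→d13:-→d14:-→d15:-→d16:-→d17:-→d18:-→d19:-→d20:-→d21:-→d22:-→d23:-→d24:H4 -> H4
  lookup 253.3.86.120: bits 111111010 walk d0:-→d1:-→d2:-→d3:-→d4:-→d5:-→d6:-→d7:-→d8:H1→d9:- -> H1
  lookup 120.244.51.45: bits 011 walk d0:-→d1:-→d2:-→d3:- -> no-route
  + 103.48.4.224/28 (H4) depth=28
  lookup 102.30.160.0: bits 01100110000111101010 walk d0:-→d1:-→d2:-→d3:-→d4:-→d5:H4→d6:-→d7:-→d8:-→d9:-→d10:-→d11:-→d12:-→d13:-→d14:-→d15:-→d16:-→d17:-→d18:-→d19:-→d20:H2 -> H2
  - 253.110.102.0/24 clear@24
  + 103.0.0.0/9 (H2) depth=9
  - 253.0.0.0/8 clear@8

== LOOKUPS ==
["H2","no-route","H5","H2","H2","H4","H4","H4","H1","no-route","H2"]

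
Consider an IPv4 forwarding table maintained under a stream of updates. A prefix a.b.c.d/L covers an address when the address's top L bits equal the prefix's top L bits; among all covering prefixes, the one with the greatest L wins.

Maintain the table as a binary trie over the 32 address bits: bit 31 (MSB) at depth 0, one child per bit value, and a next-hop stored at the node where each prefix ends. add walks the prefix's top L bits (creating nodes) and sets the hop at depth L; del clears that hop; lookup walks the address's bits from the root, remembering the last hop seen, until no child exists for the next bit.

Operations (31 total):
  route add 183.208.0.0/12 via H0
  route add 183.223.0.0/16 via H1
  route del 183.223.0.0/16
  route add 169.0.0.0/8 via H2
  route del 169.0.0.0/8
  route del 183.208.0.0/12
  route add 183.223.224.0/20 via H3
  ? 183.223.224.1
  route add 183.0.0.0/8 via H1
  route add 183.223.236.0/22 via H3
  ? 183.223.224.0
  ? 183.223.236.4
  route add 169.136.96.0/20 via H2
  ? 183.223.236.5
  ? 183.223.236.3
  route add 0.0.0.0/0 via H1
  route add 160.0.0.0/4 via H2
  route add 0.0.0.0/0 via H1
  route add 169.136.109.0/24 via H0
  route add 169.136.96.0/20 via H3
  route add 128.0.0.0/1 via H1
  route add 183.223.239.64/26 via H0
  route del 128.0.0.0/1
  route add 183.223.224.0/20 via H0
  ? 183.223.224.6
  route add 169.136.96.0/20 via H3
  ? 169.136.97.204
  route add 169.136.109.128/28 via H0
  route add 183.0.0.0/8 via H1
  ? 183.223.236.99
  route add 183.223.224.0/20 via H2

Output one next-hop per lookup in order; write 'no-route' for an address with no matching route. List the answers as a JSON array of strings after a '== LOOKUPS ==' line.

Process each operation:
  + 183.208.0.0/12 (H0) depth=12
  + 183.223.0.0/16 (H1) depth=16
  del 183.223.0.0/16 (clear depth 16)
  + 169.0.0.0/8 (H2) depth=8
  del 169.0.0.0/8 (clear depth 8)
  del 183.208.0.0/12 (clear depth 12)
  + 183.223.224.0/20 (H3) depth=20
  ? 183.223.224.1  path d0:-→d1:-→d2:-→d3:-→d4:-→d5:-→d6:-→d7:-→d8:-→d9:-→d10:-→d11:-→d12:-→d13:-→d14:-→d15:-→d16:-→d17:-→d18:-→d19:-→d20:H3  best=H3
  + 183.0.0.0/8 (H1) depth=8
  + 183.223.236.0/22 (H3) depth=22
  ? 183.223.224.0  path d0:-→d1:-→d2:-→d3:-→d4:-→d5:-→d6:-→d7:-→d8:H1→d9:-→d10:-→d11:-→d12:-→d13:-→d14:-→d15:-→d16:-→d17:-→d18:-→d19:-→d20:H3  best=H3
  ? 183.223.236.4  path d0:-→d1:-→d2:-→d3:-→d4:-→d5:-→d6:-→d7:-→d8:H1→d9:-→d10:-→d11:-→d12:-→d13:-→d14:-→d15:-→d16:-→d17:-→d18:-→d19:-→d20:H3→d21:-→d22:H3  best=H3
  + 169.136.96.0/20 (H2) depth=20
  ? 183.223.236.5  path d0:-→d1:-→d2:-→d3:-→d4:-→d5:-→d6:-→d7:-→d8:H1→d9:-→d10:-→d11:-→d12:-→d13:-→d14:-→d15:-→d16:-→d17:-→d18:-→d19:-→d20:H3→d21:-→d22:H3  best=H3
  ? 183.223.236.3  path d0:-→d1:-→d2:-→d3:-→d4:-→d5:-→d6:-→d7:-→d8:H1→d9:-→d10:-→d11:-→d12:-→d13:-→d14:-→d15:-→d16:-→d17:-→d18:-→d19:-→d20:H3→d21:-→d22:H3  best=H3
  + 0.0.0.0/0 (H1) depth=0
  + 160.0.0.0/4 (H2) depth=4
  + 0.0.0.0/0 (H1) depth=0
  + 169.136.109.0/24 (H0) depth=24
  + 169.136.96.0/20 (H3) depth=20
  + 128.0.0.0/1 (H1) depth=1
  + 183.223.239.64/26 (H0) depth=26
  del 128.0.0.0/1 (clear depth 1)
  + 183.223.224.0/20 (H0) depth=20
  ? 183.223.224.6  path d0:H1→d1:-→d2:-→d3:-→d4:-→d5:-→d6:-→d7:-→d8:H1→d9:-→d10:-→d11:-→d12:-→d13:-→d14:-→d15:-→d16:-→d17:-→d18:-→d19:-→d20:H0  best=H0
  + 169.136.96.0/20 (H3) depth=20
  ? 169.136.97.204  path d0:H1→d1:-→d2:-→d3:-→d4:H2→d5:-→d6:-→d7:-→d8:-→d9:-→d10:-→d11:-→d12:-→d13:-→d14:-→d15:-→d16:-→d17:-→d18:-→d19:-→d20:H3  best=H3
  + 169.136.109.128/28 (H0) depth=28
  + 183.0.0.0/8 (H1) depth=8
  ? 183.223.236.99  path d0:H1→d1:-→d2:-→d3:-→d4:-→d5:-→d6:-→d7:-→d8:H1→d9:-→d10:-→d11:-→d12:-→d13:-→d14:-→d15:-→d16:-→d17:-→d18:-→d19:-→d20:H0→d21:-→d22:H3  best=H3
  + 183.223.224.0/20 (H2) depth=20

== LOOKUPS ==
["H3","H3","H3","H3","H3","H0","H3","H3"]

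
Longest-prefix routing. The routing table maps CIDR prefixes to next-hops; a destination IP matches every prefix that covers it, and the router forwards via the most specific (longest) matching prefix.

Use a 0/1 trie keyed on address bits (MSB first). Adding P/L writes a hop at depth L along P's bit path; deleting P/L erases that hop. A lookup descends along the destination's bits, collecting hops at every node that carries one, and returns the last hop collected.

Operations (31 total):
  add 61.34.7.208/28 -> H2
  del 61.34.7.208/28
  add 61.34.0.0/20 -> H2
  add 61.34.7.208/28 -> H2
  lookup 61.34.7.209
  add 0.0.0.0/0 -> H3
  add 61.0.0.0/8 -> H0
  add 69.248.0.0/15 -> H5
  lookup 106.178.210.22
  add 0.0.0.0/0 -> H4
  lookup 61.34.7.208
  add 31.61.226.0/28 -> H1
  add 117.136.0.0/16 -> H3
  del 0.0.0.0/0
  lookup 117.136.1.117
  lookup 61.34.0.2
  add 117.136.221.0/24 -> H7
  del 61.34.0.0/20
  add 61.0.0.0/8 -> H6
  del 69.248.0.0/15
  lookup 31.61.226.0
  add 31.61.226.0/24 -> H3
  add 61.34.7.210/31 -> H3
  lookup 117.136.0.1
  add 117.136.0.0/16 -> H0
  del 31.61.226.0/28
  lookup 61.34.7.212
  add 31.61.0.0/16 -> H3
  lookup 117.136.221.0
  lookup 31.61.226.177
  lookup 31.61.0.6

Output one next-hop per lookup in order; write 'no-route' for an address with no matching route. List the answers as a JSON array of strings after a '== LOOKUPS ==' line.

Apply in order:
  + 61.34.7.208/28 (H2) depth=28
  - 61.34.7.208/28 clear@28
  + 61.34.0.0/20 (H2) depth=20
  + 61.34.7.208/28 (H2) depth=28
  Q 61.34.7.209: descend 0011110100100010000001111101 ; hops seen [H2,H2] ; pick H2
  + 0.0.0.0/0 (H3) depth=0
  + 61.0.0.0/8 (H0) depth=8
  + 69.248.0.0/15 (H5) depth=15
  Q 106.178.210.22: descend 01 ; hops seen [H3] ; pick H3
  + 0.0.0.0/0 (H4) depth=0
  Q 61.34.7.208: descend 0011110100100010000001111101 ; hops seen [H4,H0,H2,H2] ; pick H2
  + 31.61.226.0/28 (H1) depth=28
  + 117.136.0.0/16 (H3) depth=16
  - 0.0.0.0/0 clear@0
  Q 117.136.1.117: descend 0111010110001000 ; hops seen [H3] ; pick H3
  Q 61.34.0.2: descend 001111010010001000000 ; hops seen [H0,H2] ; pick H2
  + 117.136.221.0/24 (H7) depth=24
  - 61.34.0.0/20 clear@20
  + 61.0.0.0/8 (H6) depth=8
  - 69.248.0.0/15 clear@15
  Q 31.61.226.0: descend 0001111100111101111000100000 ; hops seen [H1] ; pick H1
  + 31.61.226.0/24 (H3) depth=24
  + 61.34.7.210/31 (H3) depth=31
  Q 117.136.0.1: descend 0111010110001000 ; hops seen [H3] ; pick H3
  + 117.136.0.0/16 (H0) depth=16
  - 31.61.226.0/28 clear@28
  Q 61.34.7.212: descend 00111101001000100000011111010 ; hops seen [H6,H2] ; pick H2
  + 31.61.0.0/16 (H3) depth=16
  Q 117.136.221.0: descend 011101011000100011011101 ; hops seen [H0,H7] ; pick H7
  Q 31.61.226.177: descend 000111110011110111100010 ; hops seen [H3,H3] ; pick H3
  Q 31.61.0.6: descend 0001111100111101 ; hops seen [H3] ; pick H3

== LOOKUPS ==
["H2","H3","H2","H3","H2","H1","H3","H2","H7","H3","H3"]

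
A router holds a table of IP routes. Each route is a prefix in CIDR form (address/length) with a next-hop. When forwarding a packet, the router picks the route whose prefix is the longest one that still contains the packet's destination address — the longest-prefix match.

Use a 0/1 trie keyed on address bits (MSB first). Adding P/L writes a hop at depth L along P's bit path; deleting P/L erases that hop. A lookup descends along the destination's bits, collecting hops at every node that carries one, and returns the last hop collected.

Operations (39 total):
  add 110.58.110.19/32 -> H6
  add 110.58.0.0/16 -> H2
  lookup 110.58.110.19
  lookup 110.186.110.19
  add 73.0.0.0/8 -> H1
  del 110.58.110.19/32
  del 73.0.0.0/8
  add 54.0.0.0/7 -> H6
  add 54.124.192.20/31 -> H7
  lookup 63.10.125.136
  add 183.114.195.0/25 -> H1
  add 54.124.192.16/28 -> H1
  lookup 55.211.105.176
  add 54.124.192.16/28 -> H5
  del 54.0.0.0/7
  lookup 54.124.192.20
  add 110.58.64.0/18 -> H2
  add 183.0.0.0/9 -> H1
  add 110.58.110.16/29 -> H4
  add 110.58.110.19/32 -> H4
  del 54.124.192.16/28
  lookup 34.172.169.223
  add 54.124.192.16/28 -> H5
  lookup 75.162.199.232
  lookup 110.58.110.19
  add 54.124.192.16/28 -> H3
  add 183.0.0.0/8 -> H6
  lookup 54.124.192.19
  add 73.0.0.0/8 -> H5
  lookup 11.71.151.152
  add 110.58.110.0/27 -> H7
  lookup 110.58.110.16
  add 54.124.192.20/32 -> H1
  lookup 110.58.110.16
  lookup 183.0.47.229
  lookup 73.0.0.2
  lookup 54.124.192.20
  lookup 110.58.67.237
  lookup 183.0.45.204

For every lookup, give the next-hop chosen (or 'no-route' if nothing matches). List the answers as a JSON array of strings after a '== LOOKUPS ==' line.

Trace:
  + 110.58.110.19/32 (H6) depth=32
  + 110.58.0.0/16 (H2) depth=16
  ? 110.58.110.19  path d0:-→d1:-→d2:-→d3:-→d4:-→d5:-→d6:-→d7:-→d8:-→d9:-→d10:-→d11:-→d12:-→d13:-→d14:-→d15:-→d16:H2→d17:-→d18:-→d19:-→d20:-→d21:-→d22:-→d23:-→d24:-→d25:-→d26:-→d27:-→d28:-→d29:-→d30:-→d31:-→d32:H6  best=H6
  ? 110.186.110.19  path d0:-→d1:-→d2:-→d3:-→d4:-→d5:-→d6:-→d7:-→d8:-  best=no-route
  + 73.0.0.0/8 (H1) depth=8
  - 110.58.110.19/32 clear@32
  - 73.0.0.0/8 clear@8
  + 54.0.0.0/7 (H6) depth=7
  + 54.124.192.20/31 (H7) depth=31
  ? 63.10.125.136  path d0:-→d1:-→d2:-→d3:-→d4:-  best=no-route
  + 183.114.195.0/25 (H1) depth=25
  + 54.124.192.16/28 (H1) depth=28
  ? 55.211.105.176  path d0:-→d1:-→d2:-→d3:-→d4:-→d5:-→d6:-→d7:H6  best=H6
  + 54.124.192.16/28 (H5) depth=28
  - 54.0.0.0/7 clear@7
  ? 54.124.192.20  path d0:-→d1:-→d2:-→d3:-→d4:-→d5:-→d6:-→d7:-→d8:-→d9:-→d10:-→d11:-→d12:-→d13:-→d14:-→d15:-→d16:-→d17:-→d18:-→d19:-→d20:-→d21:-→d22:-→d23:-→d24:-→d25:-→d26:-→d27:-→d28:H5→d29:-→d30:-→d31:H7  best=H7
  + 110.58.64.0/18 (H2) depth=18
  + 183.0.0.0/9 (H1) depth=9
  + 110.58.110.16/29 (H4) depth=29
  + 110.58.110.19/32 (H4) depth=32
  - 54.124.192.16/28 clear@28
  ? 34.172.169.223  path d0:-→d1:-→d2:-→d3:-  best=no-route
  + 54.124.192.16/28 (H5) depth=28
  ? 75.162.199.232  path d0:-→d1:-→d2:-→d3:-→d4:-→d5:-→d6:-  best=no-route
  ? 110.58.110.19  path d0:-→d1:-→d2:-→d3:-→d4:-→d5:-→d6:-→d7:-→d8:-→d9:-→d10:-→d11:-→d12:-→d13:-→d14:-→d15:-→d16:H2→d17:-→d18:H2→d19:-→d20:-→d21:-→d22:-→d23:-→d24:-→d25:-→d26:-→d27:-→d28:-→d29:H4→d30:-→d31:-→d32:H4  best=H4
  + 54.124.192.16/28 (H3) depth=28
  + 183.0.0.0/8 (H6) depth=8
  ? 54.124.192.19  path d0:-→d1:-→d2:-→d3:-→d4:-→d5:-→d6:-→d7:-→d8:-→d9:-→d10:-→d11:-→d12:-→d13:-→d14:-→d15:-→d16:-→d17:-→d18:-→d19:-→d20:-→d21:-→d22:-→d23:-→d24:-→d25:-→d26:-→d27:-→d28:H3→d29:-  best=H3
  + 73.0.0.0/8 (H5) depth=8
  ? 11.71.151.152  path d0:-→d1:-→d2:-  best=no-route
  + 110.58.110.0/27 (H7) depth=27
  ? 110.58.110.16  path d0:-→d1:-→d2:-→d3:-→d4:-→d5:-→d6:-→d7:-→d8:-→d9:-→d10:-→d11:-→d12:-→d13:-→d14:-→d15:-→d16:H2→d17:-→d18:H2→d19:-→d20:-→d21:-→d22:-→d23:-→d24:-→d25:-→d26:-→d27:H7→d28:-→d29:H4→d30:-  best=H4
  + 54.124.192.20/32 (H1) depth=32
  ? 110.58.110.16  path d0:-→d1:-→d2:-→d3:-→d4:-→d5:-→d6:-→d7:-→d8:-→d9:-→d10:-→d11:-→d12:-→d13:-→d14:-→d15:-→d16:H2→d17:-→d18:H2→d19:-→d20:-→d21:-→d22:-→d23:-→d24:-→d25:-→d26:-→d27:H7→d28:-→d29:H4→d30:-  best=H4
  ? 183.0.47.229  path d0:-→d1:-→d2:-→d3:-→d4:-→d5:-→d6:-→d7:-→d8:H6→d9:H1  best=H1
  ? 73.0.0.2  path d0:-→d1:-→d2:-→d3:-→d4:-→d5:-→d6:-→d7:-→d8:H5  best=H5
  ? 54.124.192.20  path d0:-→d1:-→d2:-→d3:-→d4:-→d5:-→d6:-→d7:-→d8:-→d9:-→d10:-→d11:-→d12:-→d13:-→d14:-→d15:-→d16:-→d17:-→d18:-→d19:-→d20:-→d21:-→d22:-→d23:-→d24:-→d25:-→d26:-→d27:-→d28:H3→d29:-→d30:-→d31:H7→d32:H1  best=H1
  ? 110.58.67.237  path d0:-→d1:-→d2:-→d3:-→d4:-→d5:-→d6:-→d7:-→d8:-→d9:-→d10:-→d11:-→d12:-→d13:-→d14:-→d15:-→d16:H2→d17:-→d18:H2  best=H2
  ? 183.0.45.204  path d0:-→d1:-→d2:-→d3:-→d4:-→d5:-→d6:-→d7:-→d8:H6→d9:H1  best=H1

== LOOKUPS ==
["H6","no-route","no-route","H6","H7","no-route","no-route","H4","H3","no-route","H4","H4","H1","H5","H1","H2","H1"]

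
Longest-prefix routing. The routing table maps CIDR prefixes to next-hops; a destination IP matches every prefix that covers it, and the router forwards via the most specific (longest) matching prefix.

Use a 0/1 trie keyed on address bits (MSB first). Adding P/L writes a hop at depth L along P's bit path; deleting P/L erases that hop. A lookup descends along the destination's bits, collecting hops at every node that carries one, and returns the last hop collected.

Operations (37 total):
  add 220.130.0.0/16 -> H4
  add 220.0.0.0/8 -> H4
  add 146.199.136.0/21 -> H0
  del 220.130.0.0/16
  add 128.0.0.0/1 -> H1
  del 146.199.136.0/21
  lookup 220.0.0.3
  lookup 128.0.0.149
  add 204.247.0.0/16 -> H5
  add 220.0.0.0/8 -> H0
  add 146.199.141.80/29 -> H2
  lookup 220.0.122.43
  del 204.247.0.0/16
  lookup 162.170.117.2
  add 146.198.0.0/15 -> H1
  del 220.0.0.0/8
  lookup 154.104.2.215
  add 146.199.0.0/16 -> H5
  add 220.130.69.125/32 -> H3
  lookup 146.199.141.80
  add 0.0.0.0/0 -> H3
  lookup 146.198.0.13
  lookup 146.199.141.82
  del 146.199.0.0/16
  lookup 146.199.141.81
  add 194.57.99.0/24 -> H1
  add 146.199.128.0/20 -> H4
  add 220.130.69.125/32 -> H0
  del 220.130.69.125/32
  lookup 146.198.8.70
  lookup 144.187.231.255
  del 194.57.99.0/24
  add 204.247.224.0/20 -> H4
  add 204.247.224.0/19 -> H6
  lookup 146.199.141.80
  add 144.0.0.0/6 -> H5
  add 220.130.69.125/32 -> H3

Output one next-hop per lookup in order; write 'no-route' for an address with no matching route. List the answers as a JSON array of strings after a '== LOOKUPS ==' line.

Process each operation:
  add 220.130.0.0/16 -> H4 at depth 16
  add 220.0.0.0/8 -> H4 at depth 8
  add 146.199.136.0/21 -> H0 at depth 21
  - 220.130.0.0/16 clear@16
  add 128.0.0.0/1 -> H1 at depth 1
  - 146.199.136.0/21 clear@21
  ? 220.0.0.3  path d0:-→d1:H1→d2:-→d3:-→d4:-→d5:-→d6:-→d7:-→d8:H4  best=H4
  ? 128.0.0.149  path d0:-→d1:H1→d2:-→d3:-  best=H1
  add 204.247.0.0/16 -> H5 at depth 16
  add 220.0.0.0/8 -> H0 at depth 8
  add 146.199.141.80/29 -> H2 at depth 29
  ? 220.0.122.43  path d0:-→d1:H1→d2:-→d3:-→d4:-→d5:-→d6:-→d7:-→d8:H0  best=H0
  - 204.247.0.0/16 clear@16
  ? 162.170.117.2  path d0:-→d1:H1→d2:-  best=H1
  add 146.198.0.0/15 -> H1 at depth 15
  - 220.0.0.0/8 clear@8
  ? 154.104.2.215  path d0:-→d1:H1→d2:-→d3:-→d4:-  best=H1
  add 146.199.0.0/16 -> H5 at depth 16
  add 220.130.69.125/32 -> H3 at depth 32
  ? 146.199.141.80  path d0:-→d1:H1→d2:-→d3:-→d4:-→d5:-→d6:-→d7:-→d8:-→d9:-→d10:-→d11:-→d12:-→d13:-→d14:-→d15:H1→d16:H5→d17:-→d18:-→d19:-→d20:-→d21:-→d22:-→d23:-→d24:-→d25:-→d26:-→d27:-→d28:-→d29:H2  best=H2
  add 0.0.0.0/0 -> H3 at depth 0
  ? 146.198.0.13  path d0:H3→d1:H1→d2:-→d3:-→d4:-→d5:-→d6:-→d7:-→d8:-→d9:-→d10:-→d11:-→d12:-→d13:-→d14:-→d15:H1  best=H1
  ? 146.199.141.82  path d0:H3→d1:H1→d2:-→d3:-→d4:-→d5:-→d6:-→d7:-→d8:-→d9:-→d10:-→d11:-→d12:-→d13:-→d14:-→d15:H1→d16:H5→d17:-→d18:-→d19:-→d20:-→d21:-→d22:-→d23:-→d24:-→d25:-→d26:-→d27:-→d28:-→d29:H2  best=H2
  - 146.199.0.0/16 clear@16
  ? 146.199.141.81  path d0:H3→d1:H1→d2:-→d3:-→d4:-→d5:-→d6:-→d7:-→d8:-→d9:-→d10:-→d11:-→d12:-→d13:-→d14:-→d15:H1→d16:-→d17:-→d18:-→d19:-→d20:-→d21:-→d22:-→d23:-→d24:-→d25:-→d26:-→d27:-→d28:-→d29:H2  best=H2
  add 194.57.99.0/24 -> H1 at depth 24
  add 146.199.128.0/20 -> H4 at depth 20
  add 220.130.69.125/32 -> H0 at depth 32
  - 220.130.69.125/32 clear@32
  ? 146.198.8.70  path d0:H3→d1:H1→d2:-→d3:-→d4:-→d5:-→d6:-→d7:-→d8:-→d9:-→d10:-→d11:-→d12:-→d13:-→d14:-→d15:H1  best=H1
  ? 144.187.231.255  path d0:H3→d1:H1→d2:-→d3:-→d4:-→d5:-→d6:-  best=H1
  - 194.57.99.0/24 clear@24
  add 204.247.224.0/20 -> H4 at depth 20
  add 204.247.224.0/19 -> H6 at depth 19
  ? 146.199.141.80  path d0:H3→d1:H1→d2:-→d3:-→d4:-→d5:-→d6:-→d7:-→d8:-→d9:-→d10:-→d11:-→d12:-→d13:-→d14:-→d15:H1→d16:-→d17:-→d18:-→d19:-→d20:H4→d21:-→d22:-→d23:-→d24:-→d25:-→d26:-→d27:-→d28:-→d29:H2  best=H2
  add 144.0.0.0/6 -> H5 at depth 6
  add 220.130.69.125/32 -> H3 at depth 32

== LOOKUPS ==
["H4","H1","H0","H1","H1","H2","H1","H2","H2","H1","H1","H2"]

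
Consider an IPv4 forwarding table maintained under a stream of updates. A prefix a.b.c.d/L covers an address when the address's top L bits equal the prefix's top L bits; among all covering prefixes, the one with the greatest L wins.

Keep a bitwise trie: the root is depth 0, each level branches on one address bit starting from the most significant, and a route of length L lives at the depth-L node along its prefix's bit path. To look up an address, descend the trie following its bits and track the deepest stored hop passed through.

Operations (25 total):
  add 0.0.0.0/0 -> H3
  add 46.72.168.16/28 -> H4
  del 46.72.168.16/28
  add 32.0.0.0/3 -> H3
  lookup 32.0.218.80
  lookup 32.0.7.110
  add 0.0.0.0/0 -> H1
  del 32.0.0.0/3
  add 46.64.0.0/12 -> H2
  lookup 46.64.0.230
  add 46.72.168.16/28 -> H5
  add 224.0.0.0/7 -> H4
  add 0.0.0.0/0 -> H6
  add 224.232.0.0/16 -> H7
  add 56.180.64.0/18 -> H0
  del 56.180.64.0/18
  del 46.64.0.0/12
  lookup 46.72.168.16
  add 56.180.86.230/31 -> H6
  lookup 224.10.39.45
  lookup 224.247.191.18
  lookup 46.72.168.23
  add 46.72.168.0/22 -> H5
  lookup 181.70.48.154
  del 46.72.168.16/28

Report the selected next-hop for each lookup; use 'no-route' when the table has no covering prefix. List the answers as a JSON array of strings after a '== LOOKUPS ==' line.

Process each operation:
  add 0.0.0.0/0 -> H3 at depth 0
  add 46.72.168.16/28 -> H4 at depth 28
  - 46.72.168.16/28 clear@28
  add 32.0.0.0/3 -> H3 at depth 3
  lookup 32.0.218.80: bits 0010 walk d0:H3→d1:-→d2:-→d3:H3→d4:- -> H3
  lookup 32.0.7.110: bits 0010 walk d0:H3→d1:-→d2:-→d3:H3→d4:- -> H3
  add 0.0.0.0/0 -> H1 at depth 0
  - 32.0.0.0/3 clear@3
  add 46.64.0.0/12 -> H2 at depth 12
  lookup 46.64.0.230: bits 001011100100 walk d0:H1→d1:-→d2:-→d3:-→d4:-→d5:-→d6:-→d7:-→d8:-→d9:-→d10:-→d11:-→d12:H2 -> H2
  add 46.72.168.16/28 -> H5 at depth 28
  add 224.0.0.0/7 -> H4 at depth 7
  add 0.0.0.0/0 -> H6 at depth 0
  add 224.232.0.0/16 -> H7 at depth 16
  add 56.180.64.0/18 -> H0 at depth 18
  - 56.180.64.0/18 clear@18
  - 46.64.0.0/12 clear@12
  lookup 46.72.168.16: bits 0010111001001000101010000001 walk d0:H6→d1:-→d2:-→d3:-→d4:-→d5:-→d6:-→d7:-→d8:-→d9:-→d10:-→d11:-→d12:-→d13:-→d14:-→d15:-→d16:-→d17:-→d18:-→d19:-→d20:-→d21:-→d22:-→d23:-→d24:-→d25:-→d26:-→d27:-→d28:H5 -> H5
  add 56.180.86.230/31 -> H6 at depth 31
  lookup 224.10.39.45: bits 11100000 walk d0:H6→d1:-→d2:-→d3:-→d4:-→d5:-→d6:-→d7:H4→d8:- -> H4
  lookup 224.247.191.18: bits 11100000111 walk d0:H6→d1:-→d2:-→d3:-→d4:-→d5:-→d6:-→d7:H4→d8:-→d9:-→d10:-→d11:- -> H4
  lookup 46.72.168.23: bits 0010111001001000101010000001 walk d0:H6→d1:-→d2:-→d3:-→d4:-→d5:-→d6:-→d7:-→d8:-→d9:-→d10:-→d11:-→d12:-→d13:-→d14:-→d15:-→d16:-→d17:-→d18:-→d19:-→d20:-→d21:-→d22:-→d23:-→d24:-→d25:-→d26:-→d27:-→d28:H5 -> H5
  add 46.72.168.0/22 -> H5 at depth 22
  lookup 181.70.48.154: bits 1 walk d0:H6→d1:- -> H6
  - 46.72.168.16/28 clear@28

== LOOKUPS ==
["H3","H3","H2","H5","H4","H4","H5","H6"]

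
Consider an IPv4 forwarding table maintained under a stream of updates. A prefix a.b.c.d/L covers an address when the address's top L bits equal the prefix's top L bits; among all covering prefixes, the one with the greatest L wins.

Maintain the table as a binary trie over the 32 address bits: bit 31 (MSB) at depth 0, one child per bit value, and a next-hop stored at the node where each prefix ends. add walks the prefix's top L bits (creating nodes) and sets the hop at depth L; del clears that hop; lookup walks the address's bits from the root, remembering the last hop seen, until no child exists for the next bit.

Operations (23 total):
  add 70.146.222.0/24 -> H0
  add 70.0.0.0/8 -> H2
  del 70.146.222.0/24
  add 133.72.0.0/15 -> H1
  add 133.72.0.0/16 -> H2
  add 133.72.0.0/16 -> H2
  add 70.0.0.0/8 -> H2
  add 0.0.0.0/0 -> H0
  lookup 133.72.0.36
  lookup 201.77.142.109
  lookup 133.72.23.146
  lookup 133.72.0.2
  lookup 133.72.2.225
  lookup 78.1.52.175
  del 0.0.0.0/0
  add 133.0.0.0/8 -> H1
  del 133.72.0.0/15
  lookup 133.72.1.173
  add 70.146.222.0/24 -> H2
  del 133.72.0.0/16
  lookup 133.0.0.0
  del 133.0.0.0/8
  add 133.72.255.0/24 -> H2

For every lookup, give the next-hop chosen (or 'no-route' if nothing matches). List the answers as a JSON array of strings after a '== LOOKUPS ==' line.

Process each operation:
  add 70.146.222.0/24 -> H0 at depth 24
  add 70.0.0.0/8 -> H2 at depth 8
  del 70.146.222.0/24 (clear depth 24)
  add 133.72.0.0/15 -> H1 at depth 15
  add 133.72.0.0/16 -> H2 at depth 16
  add 133.72.0.0/16 -> H2 at depth 16
  add 70.0.0.0/8 -> H2 at depth 8
  add 0.0.0.0/0 -> H0 at depth 0
  lookup 133.72.0.36: bits 1000010101001000 walk d0:H0→d1:-→d2:-→d3:-→d4:-→d5:-→d6:-→d7:-→d8:-→d9:-→d10:-→d11:-→d12:-→d13:-→d14:-→d15:H1→d16:H2 -> H2
  lookup 201.77.142.109: bits 1 walk d0:H0→d1:- -> H0
  lookup 133.72.23.146: bits 1000010101001000 walk d0:H0→d1:-→d2:-→d3:-→d4:-→d5:-→d6:-→d7:-→d8:-→d9:-→d10:-→d11:-→d12:-→d13:-→d14:-→d15:H1→d16:H2 -> H2
  lookup 133.72.0.2: bits 1000010101001000 walk d0:H0→d1:-→d2:-→d3:-→d4:-→d5:-→d6:-→d7:-→d8:-→d9:-→d10:-→d11:-→d12:-→d13:-→d14:-→d15:H1→d16:H2 -> H2
  lookup 133.72.2.225: bits 1000010101001000 walk d0:H0→d1:-→d2:-→d3:-→d4:-→d5:-→d6:-→d7:-→d8:-→d9:-→d10:-→d11:-→d12:-→d13:-→d14:-→d15:H1→d16:H2 -> H2
  lookup 78.1.52.175: bits 0100 walk d0:H0→d1:-→d2:-→d3:-→d4:- -> H0
  del 0.0.0.0/0 (clear depth 0)
  add 133.0.0.0/8 -> H1 at depth 8
  del 133.72.0.0/15 (clear depth 15)
  lookup 133.72.1.173: bits 1000010101001000 walk d0:-→d1:-→d2:-→d3:-→d4:-→d5:-→d6:-→d7:-→d8:H1→d9:-→d10:-→d11:-→d12:-→d13:-→d14:-→d15:-→d16:H2 -> H2
  add 70.146.222.0/24 -> H2 at depth 24
  del 133.72.0.0/16 (clear depth 16)
  lookup 133.0.0.0: bits 100001010 walk d0:-→d1:-→d2:-→d3:-→d4:-→d5:-→d6:-→d7:-→d8:H1→d9:- -> H1
  del 133.0.0.0/8 (clear depth 8)
  add 133.72.255.0/24 -> H2 at depth 24

== LOOKUPS ==
["H2","H0","H2","H2","H2","H0","H2","H1"]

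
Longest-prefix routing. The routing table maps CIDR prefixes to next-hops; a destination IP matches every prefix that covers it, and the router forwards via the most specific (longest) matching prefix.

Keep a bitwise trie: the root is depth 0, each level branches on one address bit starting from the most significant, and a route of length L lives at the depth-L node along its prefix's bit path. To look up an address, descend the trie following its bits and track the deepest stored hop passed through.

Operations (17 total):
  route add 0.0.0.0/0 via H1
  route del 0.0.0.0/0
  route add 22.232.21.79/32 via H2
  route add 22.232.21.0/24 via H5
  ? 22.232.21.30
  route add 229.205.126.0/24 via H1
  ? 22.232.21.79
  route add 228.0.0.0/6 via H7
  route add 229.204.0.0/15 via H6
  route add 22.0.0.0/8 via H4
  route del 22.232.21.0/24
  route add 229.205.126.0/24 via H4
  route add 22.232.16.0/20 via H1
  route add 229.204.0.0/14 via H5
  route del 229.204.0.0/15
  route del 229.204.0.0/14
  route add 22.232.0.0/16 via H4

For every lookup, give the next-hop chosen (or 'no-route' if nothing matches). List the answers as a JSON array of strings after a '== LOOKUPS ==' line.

Apply in order:
  + 0.0.0.0/0 (H1) depth=0
  - 0.0.0.0/0 clear@0
  + 22.232.21.79/32 (H2) depth=32
  + 22.232.21.0/24 (H5) depth=24
  ? 22.232.21.30  path d0:-→d1:-→d2:-→d3:-→d4:-→d5:-→d6:-→d7:-→d8:-→d9:-→d10:-→d11:-→d12:-→d13:-→d14:-→d15:-→d16:-→d17:-→d18:-→d19:-→d20:-→d21:-→d22:-→d23:-→d24:H5→d25:-  best=H5
  + 229.205.126.0/24 (H1) depth=24
  ? 22.232.21.79  path d0:-→d1:-→d2:-→d3:-→d4:-→d5:-→d6:-→d7:-→d8:-→d9:-→d10:-→d11:-→d12:-→d13:-→d14:-→d15:-→d16:-→d17:-→d18:-→d19:-→d20:-→d21:-→d22:-→d23:-→d24:H5→d25:-→d26:-→d27:-→d28:-→d29:-→d30:-→d31:-→d32:H2  best=H2
  + 228.0.0.0/6 (H7) depth=6
  + 229.204.0.0/15 (H6) depth=15
  + 22.0.0.0/8 (H4) depth=8
  - 22.232.21.0/24 clear@24
  + 229.205.126.0/24 (H4) depth=24
  + 22.232.16.0/20 (H1) depth=20
  + 229.204.0.0/14 (H5) depth=14
  - 229.204.0.0/15 clear@15
  - 229.204.0.0/14 clear@14
  + 22.232.0.0/16 (H4) depth=16

== LOOKUPS ==
["H5","H2"]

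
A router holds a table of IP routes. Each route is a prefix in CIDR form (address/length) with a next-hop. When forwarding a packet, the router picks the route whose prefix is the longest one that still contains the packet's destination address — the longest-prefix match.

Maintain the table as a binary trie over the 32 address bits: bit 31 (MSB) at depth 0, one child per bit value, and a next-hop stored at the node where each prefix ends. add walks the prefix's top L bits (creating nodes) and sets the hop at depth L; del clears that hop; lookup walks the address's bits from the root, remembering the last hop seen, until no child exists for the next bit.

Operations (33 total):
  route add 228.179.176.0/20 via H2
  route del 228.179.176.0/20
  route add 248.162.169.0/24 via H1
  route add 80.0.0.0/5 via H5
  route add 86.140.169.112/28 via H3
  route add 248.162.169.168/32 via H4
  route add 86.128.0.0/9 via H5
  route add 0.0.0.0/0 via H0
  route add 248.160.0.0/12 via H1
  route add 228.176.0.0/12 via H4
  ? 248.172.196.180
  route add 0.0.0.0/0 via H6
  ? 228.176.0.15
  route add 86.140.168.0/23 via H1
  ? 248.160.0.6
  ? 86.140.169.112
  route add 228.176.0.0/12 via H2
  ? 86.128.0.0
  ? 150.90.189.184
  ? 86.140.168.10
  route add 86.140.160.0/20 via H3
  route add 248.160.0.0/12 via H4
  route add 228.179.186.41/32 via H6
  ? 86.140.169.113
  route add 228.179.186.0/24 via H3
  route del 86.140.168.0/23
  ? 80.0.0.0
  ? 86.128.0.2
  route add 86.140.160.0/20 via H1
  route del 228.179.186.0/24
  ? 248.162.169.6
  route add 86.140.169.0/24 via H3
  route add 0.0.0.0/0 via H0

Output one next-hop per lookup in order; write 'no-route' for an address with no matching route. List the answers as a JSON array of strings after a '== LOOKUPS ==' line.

Trace:
  add 228.179.176.0/20 -> H2 at depth 20
  del 228.179.176.0/20 (clear depth 20)
  add 248.162.169.0/24 -> H1 at depth 24
  add 80.0.0.0/5 -> H5 at depth 5
  add 86.140.169.112/28 -> H3 at depth 28
  add 248.162.169.168/32 -> H4 at depth 32
  add 86.128.0.0/9 -> H5 at depth 9
  add 0.0.0.0/0 -> H0 at depth 0
  add 248.160.0.0/12 -> H1 at depth 12
  add 228.176.0.0/12 -> H4 at depth 12
  Q 248.172.196.180: descend 111110001010 ; hops seen [H0,H1] ; pick H1
  add 0.0.0.0/0 -> H6 at depth 0
  Q 228.176.0.15: descend 11100100101100 ; hops seen [H6,H4] ; pick H4
  add 86.140.168.0/23 -> H1 at depth 23
  Q 248.160.0.6: descend 11111000101000 ; hops seen [H6,H1] ; pick H1
  Q 86.140.169.112: descend 0101011010001100101010010111 ; hops seen [H6,H5,H5,H1,H3] ; pick H3
  add 228.176.0.0/12 -> H2 at depth 12
  Q 86.128.0.0: descend 010101101000 ; hops seen [H6,H5,H5] ; pick H5
  Q 150.90.189.184: descend 1 ; hops seen [H6] ; pick H6
  Q 86.140.168.10: descend 01010110100011001010100 ; hops seen [H6,H5,H5,H1] ; pick H1
  add 86.140.160.0/20 -> H3 at depth 20
  add 248.160.0.0/12 -> H4 at depth 12
  add 228.179.186.41/32 -> H6 at depth 32
  Q 86.140.169.113: descend 0101011010001100101010010111 ; hops seen [H6,H5,H5,H3,H1,H3] ; pick H3
  add 228.179.186.0/24 -> H3 at depth 24
  del 86.140.168.0/23 (clear depth 23)
  Q 80.0.0.0: descend 01010 ; hops seen [H6,H5] ; pick H5
  Q 86.128.0.2: descend 010101101000 ; hops seen [H6,H5,H5] ; pick H5
  add 86.140.160.0/20 -> H1 at depth 20
  del 228.179.186.0/24 (clear depth 24)
  Q 248.162.169.6: descend 111110001010001010101001 ; hops seen [H6,H4,H1] ; pick H1
  add 86.140.169.0/24 -> H3 at depth 24
  add 0.0.0.0/0 -> H0 at depth 0

== LOOKUPS ==
["H1","H4","H1","H3","H5","H6","H1","H3","H5","H5","H1"]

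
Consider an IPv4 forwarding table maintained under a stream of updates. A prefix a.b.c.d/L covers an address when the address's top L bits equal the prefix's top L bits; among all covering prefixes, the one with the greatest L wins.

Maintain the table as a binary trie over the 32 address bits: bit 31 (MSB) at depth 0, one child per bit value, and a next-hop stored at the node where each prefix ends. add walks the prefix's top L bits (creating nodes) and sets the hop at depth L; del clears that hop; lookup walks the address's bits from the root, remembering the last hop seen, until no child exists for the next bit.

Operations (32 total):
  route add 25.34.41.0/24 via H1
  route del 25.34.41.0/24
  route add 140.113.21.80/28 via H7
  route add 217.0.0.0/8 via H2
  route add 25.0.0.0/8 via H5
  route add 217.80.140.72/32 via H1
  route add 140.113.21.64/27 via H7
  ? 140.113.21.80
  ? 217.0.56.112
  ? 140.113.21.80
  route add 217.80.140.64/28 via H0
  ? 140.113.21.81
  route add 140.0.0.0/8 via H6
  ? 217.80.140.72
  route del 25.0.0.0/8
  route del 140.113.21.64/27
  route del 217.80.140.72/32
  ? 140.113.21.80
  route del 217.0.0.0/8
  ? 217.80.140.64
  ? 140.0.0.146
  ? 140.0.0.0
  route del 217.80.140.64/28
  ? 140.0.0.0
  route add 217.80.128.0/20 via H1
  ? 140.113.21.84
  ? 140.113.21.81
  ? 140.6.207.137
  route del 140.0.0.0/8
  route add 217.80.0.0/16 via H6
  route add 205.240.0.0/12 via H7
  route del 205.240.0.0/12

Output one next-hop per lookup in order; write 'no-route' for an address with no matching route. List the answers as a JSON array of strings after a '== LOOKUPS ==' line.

Apply in order:
  + 25.34.41.0/24 (H1) depth=24
  del 25.34.41.0/24 (clear depth 24)
  + 140.113.21.80/28 (H7) depth=28
  + 217.0.0.0/8 (H2) depth=8
  + 25.0.0.0/8 (H5) depth=8
  + 217.80.140.72/32 (H1) depth=32
  + 140.113.21.64/27 (H7) depth=27
  Q 140.113.21.80: descend 1000110001110001000101010101 ; hops seen [H7,H7] ; pick H7
  Q 217.0.56.112: descend 110110010 ; hops seen [H2] ; pick H2
  Q 140.113.21.80: descend 1000110001110001000101010101 ; hops seen [H7,H7] ; pick H7
  + 217.80.140.64/28 (H0) depth=28
  Q 140.113.21.81: descend 1000110001110001000101010101 ; hops seen [H7,H7] ; pick H7
  + 140.0.0.0/8 (H6) depth=8
  Q 217.80.140.72: descend 11011001010100001000110001001000 ; hops seen [H2,H0,H1] ; pick H1
  del 25.0.0.0/8 (clear depth 8)
  del 140.113.21.64/27 (clear depth 27)
  del 217.80.140.72/32 (clear depth 32)
  Q 140.113.21.80: descend 1000110001110001000101010101 ; hops seen [H6,H7] ; pick H7
  del 217.0.0.0/8 (clear depth 8)
  Q 217.80.140.64: descend 1101100101010000100011000100 ; hops seen [H0] ; pick H0
  Q 140.0.0.146: descend 100011000 ; hops seen [H6] ; pick H6
  Q 140.0.0.0: descend 100011000 ; hops seen [H6] ; pick H6
  del 217.80.140.64/28 (clear depth 28)
  Q 140.0.0.0: descend 100011000 ; hops seen [H6] ; pick H6
  + 217.80.128.0/20 (H1) depth=20
  Q 140.113.21.84: descend 1000110001110001000101010101 ; hops seen [H6,H7] ; pick H7
  Q 140.113.21.81: descend 1000110001110001000101010101 ; hops seen [H6,H7] ; pick H7
  Q 140.6.207.137: descend 100011000 ; hops seen [H6] ; pick H6
  del 140.0.0.0/8 (clear depth 8)
  + 217.80.0.0/16 (H6) depth=16
  + 205.240.0.0/12 (H7) depth=12
  del 205.240.0.0/12 (clear depth 12)

== LOOKUPS ==
["H7","H2","H7","H7","H1","H7","H0","H6","H6","H6","H7","H7","H6"]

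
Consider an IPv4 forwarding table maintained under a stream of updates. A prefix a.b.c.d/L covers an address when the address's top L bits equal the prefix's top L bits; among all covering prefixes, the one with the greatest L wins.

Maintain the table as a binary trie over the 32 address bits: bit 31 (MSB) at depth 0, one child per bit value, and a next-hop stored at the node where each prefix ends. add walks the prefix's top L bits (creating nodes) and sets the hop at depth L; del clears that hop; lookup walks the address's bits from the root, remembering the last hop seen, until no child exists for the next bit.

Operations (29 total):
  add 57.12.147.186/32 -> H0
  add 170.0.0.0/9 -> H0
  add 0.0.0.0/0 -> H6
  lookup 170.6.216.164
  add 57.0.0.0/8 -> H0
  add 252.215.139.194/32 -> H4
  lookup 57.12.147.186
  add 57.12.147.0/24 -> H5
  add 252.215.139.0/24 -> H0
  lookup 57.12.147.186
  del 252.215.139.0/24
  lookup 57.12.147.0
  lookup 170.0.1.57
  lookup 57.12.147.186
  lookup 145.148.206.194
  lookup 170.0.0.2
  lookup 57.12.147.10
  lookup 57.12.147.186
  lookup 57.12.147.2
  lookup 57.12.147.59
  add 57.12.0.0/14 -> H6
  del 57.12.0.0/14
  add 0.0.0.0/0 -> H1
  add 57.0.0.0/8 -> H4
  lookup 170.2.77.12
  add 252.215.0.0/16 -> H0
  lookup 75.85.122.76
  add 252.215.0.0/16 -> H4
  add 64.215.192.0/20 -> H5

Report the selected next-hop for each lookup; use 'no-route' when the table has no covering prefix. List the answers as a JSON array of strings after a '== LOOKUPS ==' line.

Apply in order:
  add 57.12.147.186/32 -> H0 at depth 32
  add 170.0.0.0/9 -> H0 at depth 9
  add 0.0.0.0/0 -> H6 at depth 0
  lookup 170.6.216.164: bits 101010100 walk d0:H6→d1:-→d2:-→d3:-→d4:-→d5:-→d6:-→d7:-→d8:-→d9:H0 -> H0
  add 57.0.0.0/8 -> H0 at depth 8
  add 252.215.139.194/32 -> H4 at depth 32
  lookup 57.12.147.186: bits 00111001000011001001001110111010 walk d0:H6→d1:-→d2:-→d3:-→d4:-→d5:-→d6:-→d7:-→d8:H0→d9:-→d10:-→d11:-→d12:-→d13:-→d14:-→d15:-→d16:-→d17:-→d18:-→d19:-→d20:-→d21:-→d22:-→d23:-→d24:-→d25:-→d26:-→d27:-→d28:-→d29:-→d30:-→d31:-→d32:H0 -> H0
  add 57.12.147.0/24 -> H5 at depth 24
  add 252.215.139.0/24 -> H0 at depth 24
  lookup 57.12.147.186: bits 00111001000011001001001110111010 walk d0:H6→d1:-→d2:-→d3:-→d4:-→d5:-→d6:-→d7:-→d8:H0→d9:-→d10:-→d11:-→d12:-→d13:-→d14:-→d15:-→d16:-→d17:-→d18:-→d19:-→d20:-→d21:-→d22:-→d23:-→d24:H5→d25:-→d26:-→d27:-→d28:-→d29:-→d30:-→d31:-→d32:H0 -> H0
  - 252.215.139.0/24 clear@24
  lookup 57.12.147.0: bits 001110010000110010010011 walk d0:H6→d1:-→d2:-→d3:-→d4:-→d5:-→d6:-→d7:-→d8:H0→d9:-→d10:-→d11:-→d12:-→d13:-→d14:-→d15:-→d16:-→d17:-→d18:-→d19:-→d20:-→d21:-→d22:-→d23:-→d24:H5 -> H5
  lookup 170.0.1.57: bits 101010100 walk d0:H6→d1:-→d2:-→d3:-→d4:-→d5:-→d6:-→d7:-→d8:-→d9:H0 -> H0
  lookup 57.12.147.186: bits 00111001000011001001001110111010 walk d0:H6→d1:-→d2:-→d3:-→d4:-→d5:-→d6:-→d7:-→d8:H0→d9:-→d10:-→d11:-→d12:-→d13:-→d14:-→d15:-→d16:-→d17:-→d18:-→d19:-→d20:-→d21:-→d22:-→d23:-→d24:H5→d25:-→d26:-→d27:-→d28:-→d29:-→d30:-→d31:-→d32:H0 -> H0
  lookup 145.148.206.194: bits 10 walk d0:H6→d1:-→d2:- -> H6
  lookup 170.0.0.2: bits 101010100 walk d0:H6→d1:-→d2:-→d3:-→d4:-→d5:-→d6:-→d7:-→d8:-→d9:H0 -> H0
  lookup 57.12.147.10: bits 001110010000110010010011 walk d0:H6→d1:-→d2:-→d3:-→d4:-→d5:-→d6:-→d7:-→d8:H0→d9:-→d10:-→d11:-→d12:-→d13:-→d14:-→d15:-→d16:-→d17:-→d18:-→d19:-→d20:-→d21:-→d22:-→d23:-→d24:H5 -> H5
  lookup 57.12.147.186: bits 00111001000011001001001110111010 walk d0:H6→d1:-→d2:-→d3:-→d4:-→d5:-→d6:-→d7:-→d8:H0→d9:-→d10:-→d11:-→d12:-→d13:-→d14:-→d15:-→d16:-→d17:-→d18:-→d19:-→d20:-→d21:-→d22:-→d23:-→d24:H5→d25:-→d26:-→d27:-→d28:-→d29:-→d30:-→d31:-→d32:H0 -> H0
  lookup 57.12.147.2: bits 001110010000110010010011 walk d0:H6→d1:-→d2:-→d3:-→d4:-→d5:-→d6:-→d7:-→d8:H0→d9:-→d10:-→d11:-→d12:-→d13:-→d14:-→d15:-→d16:-→d17:-→d18:-→d19:-→d20:-→d21:-→d22:-→d23:-→d24:H5 -> H5
  lookup 57.12.147.59: bits 001110010000110010010011 walk d0:H6→d1:-→d2:-→d3:-→d4:-→d5:-→d6:-→d7:-→d8:H0→d9:-→d10:-→d11:-→d12:-→d13:-→d14:-→d15:-→d16:-→d17:-→d18:-→d19:-→d20:-→d21:-→d22:-→d23:-→d24:H5 -> H5
  add 57.12.0.0/14 -> H6 at depth 14
  - 57.12.0.0/14 clear@14
  add 0.0.0.0/0 -> H1 at depth 0
  add 57.0.0.0/8 -> H4 at depth 8
  lookup 170.2.77.12: bits 101010100 walk d0:H1→d1:-→d2:-→d3:-→d4:-→d5:-→d6:-→d7:-→d8:-→d9:H0 -> H0
  add 252.215.0.0/16 -> H0 at depth 16
  lookup 75.85.122.76: bits 0 walk d0:H1→d1:- -> H1
  add 252.215.0.0/16 -> H4 at depth 16
  add 64.215.192.0/20 -> H5 at depth 20

== LOOKUPS ==
["H0","H0","H0","H5","H0","H0","H6","H0","H5","H0","H5","H5","H0","H1"]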